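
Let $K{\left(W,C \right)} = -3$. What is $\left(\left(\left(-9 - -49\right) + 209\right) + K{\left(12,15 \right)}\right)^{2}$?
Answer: $60516$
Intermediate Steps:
$\left(\left(\left(-9 - -49\right) + 209\right) + K{\left(12,15 \right)}\right)^{2} = \left(\left(\left(-9 - -49\right) + 209\right) - 3\right)^{2} = \left(\left(\left(-9 + 49\right) + 209\right) - 3\right)^{2} = \left(\left(40 + 209\right) - 3\right)^{2} = \left(249 - 3\right)^{2} = 246^{2} = 60516$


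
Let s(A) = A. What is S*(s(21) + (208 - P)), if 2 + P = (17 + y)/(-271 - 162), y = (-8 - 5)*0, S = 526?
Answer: 52621040/433 ≈ 1.2153e+5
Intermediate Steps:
y = 0 (y = -13*0 = 0)
P = -883/433 (P = -2 + (17 + 0)/(-271 - 162) = -2 + 17/(-433) = -2 + 17*(-1/433) = -2 - 17/433 = -883/433 ≈ -2.0393)
S*(s(21) + (208 - P)) = 526*(21 + (208 - 1*(-883/433))) = 526*(21 + (208 + 883/433)) = 526*(21 + 90947/433) = 526*(100040/433) = 52621040/433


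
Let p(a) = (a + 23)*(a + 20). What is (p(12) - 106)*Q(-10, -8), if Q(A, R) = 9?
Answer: 9126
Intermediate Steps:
p(a) = (20 + a)*(23 + a) (p(a) = (23 + a)*(20 + a) = (20 + a)*(23 + a))
(p(12) - 106)*Q(-10, -8) = ((460 + 12**2 + 43*12) - 106)*9 = ((460 + 144 + 516) - 106)*9 = (1120 - 106)*9 = 1014*9 = 9126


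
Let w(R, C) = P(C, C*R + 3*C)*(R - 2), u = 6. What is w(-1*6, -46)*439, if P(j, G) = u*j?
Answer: 969312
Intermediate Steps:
P(j, G) = 6*j
w(R, C) = 6*C*(-2 + R) (w(R, C) = (6*C)*(R - 2) = (6*C)*(-2 + R) = 6*C*(-2 + R))
w(-1*6, -46)*439 = (6*(-46)*(-2 - 1*6))*439 = (6*(-46)*(-2 - 6))*439 = (6*(-46)*(-8))*439 = 2208*439 = 969312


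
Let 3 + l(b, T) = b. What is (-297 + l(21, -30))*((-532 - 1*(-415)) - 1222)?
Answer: 373581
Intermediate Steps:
l(b, T) = -3 + b
(-297 + l(21, -30))*((-532 - 1*(-415)) - 1222) = (-297 + (-3 + 21))*((-532 - 1*(-415)) - 1222) = (-297 + 18)*((-532 + 415) - 1222) = -279*(-117 - 1222) = -279*(-1339) = 373581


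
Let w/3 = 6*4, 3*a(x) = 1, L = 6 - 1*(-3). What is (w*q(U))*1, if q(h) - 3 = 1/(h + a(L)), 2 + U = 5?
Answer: 1188/5 ≈ 237.60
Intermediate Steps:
U = 3 (U = -2 + 5 = 3)
L = 9 (L = 6 + 3 = 9)
a(x) = 1/3 (a(x) = (1/3)*1 = 1/3)
q(h) = 3 + 1/(1/3 + h) (q(h) = 3 + 1/(h + 1/3) = 3 + 1/(1/3 + h))
w = 72 (w = 3*(6*4) = 3*24 = 72)
(w*q(U))*1 = (72*(3*(2 + 3*3)/(1 + 3*3)))*1 = (72*(3*(2 + 9)/(1 + 9)))*1 = (72*(3*11/10))*1 = (72*(3*(1/10)*11))*1 = (72*(33/10))*1 = (1188/5)*1 = 1188/5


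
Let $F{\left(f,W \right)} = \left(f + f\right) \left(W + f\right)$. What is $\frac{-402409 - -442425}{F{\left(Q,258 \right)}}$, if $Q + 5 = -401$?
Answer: $\frac{2501}{7511} \approx 0.33298$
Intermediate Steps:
$Q = -406$ ($Q = -5 - 401 = -406$)
$F{\left(f,W \right)} = 2 f \left(W + f\right)$
$\frac{-402409 - -442425}{F{\left(Q,258 \right)}} = \frac{-402409 - -442425}{2 \left(-406\right) \left(258 - 406\right)} = \frac{-402409 + 442425}{2 \left(-406\right) \left(-148\right)} = \frac{40016}{120176} = 40016 \cdot \frac{1}{120176} = \frac{2501}{7511}$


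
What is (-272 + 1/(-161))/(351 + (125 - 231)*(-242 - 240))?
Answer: -43793/8282323 ≈ -0.0052875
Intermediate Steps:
(-272 + 1/(-161))/(351 + (125 - 231)*(-242 - 240)) = (-272 - 1/161)/(351 - 106*(-482)) = -43793/(161*(351 + 51092)) = -43793/161/51443 = -43793/161*1/51443 = -43793/8282323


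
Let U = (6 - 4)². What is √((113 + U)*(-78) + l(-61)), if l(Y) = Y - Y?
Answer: 39*I*√6 ≈ 95.53*I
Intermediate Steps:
U = 4 (U = 2² = 4)
l(Y) = 0
√((113 + U)*(-78) + l(-61)) = √((113 + 4)*(-78) + 0) = √(117*(-78) + 0) = √(-9126 + 0) = √(-9126) = 39*I*√6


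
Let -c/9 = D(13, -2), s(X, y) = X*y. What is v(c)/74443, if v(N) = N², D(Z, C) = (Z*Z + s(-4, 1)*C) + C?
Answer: 2480625/74443 ≈ 33.322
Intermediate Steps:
D(Z, C) = Z² - 3*C (D(Z, C) = (Z*Z + (-4*1)*C) + C = (Z² - 4*C) + C = Z² - 3*C)
c = -1575 (c = -9*(13² - 3*(-2)) = -9*(169 + 6) = -9*175 = -1575)
v(c)/74443 = (-1575)²/74443 = 2480625*(1/74443) = 2480625/74443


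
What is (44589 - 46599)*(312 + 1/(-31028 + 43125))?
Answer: -7586272650/12097 ≈ -6.2712e+5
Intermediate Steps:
(44589 - 46599)*(312 + 1/(-31028 + 43125)) = -2010*(312 + 1/12097) = -2010*3774265/12097 = -7586272650/12097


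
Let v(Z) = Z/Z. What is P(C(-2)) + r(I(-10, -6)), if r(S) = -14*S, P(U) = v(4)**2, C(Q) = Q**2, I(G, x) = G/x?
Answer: -67/3 ≈ -22.333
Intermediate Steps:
v(Z) = 1
P(U) = 1 (P(U) = 1**2 = 1)
P(C(-2)) + r(I(-10, -6)) = 1 - (-140)/(-6) = 1 - (-140)*(-1)/6 = 1 - 14*5/3 = 1 - 70/3 = -67/3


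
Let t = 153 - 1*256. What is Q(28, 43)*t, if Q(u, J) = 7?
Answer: -721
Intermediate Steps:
t = -103 (t = 153 - 256 = -103)
Q(28, 43)*t = 7*(-103) = -721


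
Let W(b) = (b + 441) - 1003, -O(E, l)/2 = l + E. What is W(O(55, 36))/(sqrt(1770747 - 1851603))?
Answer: 62*I*sqrt(2246)/1123 ≈ 2.6165*I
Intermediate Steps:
O(E, l) = -2*E - 2*l (O(E, l) = -2*(l + E) = -2*(E + l) = -2*E - 2*l)
W(b) = -562 + b (W(b) = (441 + b) - 1003 = -562 + b)
W(O(55, 36))/(sqrt(1770747 - 1851603)) = (-562 + (-2*55 - 2*36))/(sqrt(1770747 - 1851603)) = (-562 + (-110 - 72))/(sqrt(-80856)) = (-562 - 182)/((6*I*sqrt(2246))) = -(-62)*I*sqrt(2246)/1123 = 62*I*sqrt(2246)/1123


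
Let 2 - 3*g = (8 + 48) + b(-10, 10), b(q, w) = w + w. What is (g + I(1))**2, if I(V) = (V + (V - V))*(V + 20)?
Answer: 121/9 ≈ 13.444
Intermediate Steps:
b(q, w) = 2*w
I(V) = V*(20 + V) (I(V) = (V + 0)*(20 + V) = V*(20 + V))
g = -74/3 (g = 2/3 - ((8 + 48) + 2*10)/3 = 2/3 - (56 + 20)/3 = 2/3 - 1/3*76 = 2/3 - 76/3 = -74/3 ≈ -24.667)
(g + I(1))**2 = (-74/3 + 1*(20 + 1))**2 = (-74/3 + 1*21)**2 = (-74/3 + 21)**2 = (-11/3)**2 = 121/9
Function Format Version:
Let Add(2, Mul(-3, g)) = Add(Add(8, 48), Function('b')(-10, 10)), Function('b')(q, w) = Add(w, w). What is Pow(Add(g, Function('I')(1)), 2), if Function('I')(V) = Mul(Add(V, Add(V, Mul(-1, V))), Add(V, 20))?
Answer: Rational(121, 9) ≈ 13.444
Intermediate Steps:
Function('b')(q, w) = Mul(2, w)
Function('I')(V) = Mul(V, Add(20, V)) (Function('I')(V) = Mul(Add(V, 0), Add(20, V)) = Mul(V, Add(20, V)))
g = Rational(-74, 3) (g = Add(Rational(2, 3), Mul(Rational(-1, 3), Add(Add(8, 48), Mul(2, 10)))) = Add(Rational(2, 3), Mul(Rational(-1, 3), Add(56, 20))) = Add(Rational(2, 3), Mul(Rational(-1, 3), 76)) = Add(Rational(2, 3), Rational(-76, 3)) = Rational(-74, 3) ≈ -24.667)
Pow(Add(g, Function('I')(1)), 2) = Pow(Add(Rational(-74, 3), Mul(1, Add(20, 1))), 2) = Pow(Add(Rational(-74, 3), Mul(1, 21)), 2) = Pow(Add(Rational(-74, 3), 21), 2) = Pow(Rational(-11, 3), 2) = Rational(121, 9)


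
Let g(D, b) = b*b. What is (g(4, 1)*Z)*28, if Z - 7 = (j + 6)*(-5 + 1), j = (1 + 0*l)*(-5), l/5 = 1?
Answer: 84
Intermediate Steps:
l = 5 (l = 5*1 = 5)
g(D, b) = b²
j = -5 (j = (1 + 0*5)*(-5) = (1 + 0)*(-5) = 1*(-5) = -5)
Z = 3 (Z = 7 + (-5 + 6)*(-5 + 1) = 7 + 1*(-4) = 7 - 4 = 3)
(g(4, 1)*Z)*28 = (1²*3)*28 = (1*3)*28 = 3*28 = 84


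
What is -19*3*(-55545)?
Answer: 3166065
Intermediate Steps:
-19*3*(-55545) = -57*(-55545) = 3166065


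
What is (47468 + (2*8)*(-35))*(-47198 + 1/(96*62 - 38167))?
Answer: -71322843348468/32215 ≈ -2.2140e+9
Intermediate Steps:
(47468 + (2*8)*(-35))*(-47198 + 1/(96*62 - 38167)) = (47468 + 16*(-35))*(-47198 + 1/(5952 - 38167)) = (47468 - 560)*(-47198 + 1/(-32215)) = 46908*(-47198 - 1/32215) = 46908*(-1520483571/32215) = -71322843348468/32215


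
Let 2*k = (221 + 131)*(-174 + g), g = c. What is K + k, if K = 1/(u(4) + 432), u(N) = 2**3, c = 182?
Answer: 619521/440 ≈ 1408.0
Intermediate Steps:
g = 182
k = 1408 (k = ((221 + 131)*(-174 + 182))/2 = (352*8)/2 = (1/2)*2816 = 1408)
u(N) = 8
K = 1/440 (K = 1/(8 + 432) = 1/440 ≈ 0.0022727)
K + k = 1/440 + 1408 = 619521/440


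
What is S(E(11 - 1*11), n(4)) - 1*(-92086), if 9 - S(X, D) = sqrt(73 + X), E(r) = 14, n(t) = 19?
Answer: 92095 - sqrt(87) ≈ 92086.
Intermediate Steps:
S(X, D) = 9 - sqrt(73 + X)
S(E(11 - 1*11), n(4)) - 1*(-92086) = (9 - sqrt(73 + 14)) - 1*(-92086) = (9 - sqrt(87)) + 92086 = 92095 - sqrt(87)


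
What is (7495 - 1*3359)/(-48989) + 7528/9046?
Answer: 165687468/221577247 ≈ 0.74776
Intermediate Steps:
(7495 - 1*3359)/(-48989) + 7528/9046 = (7495 - 3359)*(-1/48989) + 7528*(1/9046) = 4136*(-1/48989) + 3764/4523 = -4136/48989 + 3764/4523 = 165687468/221577247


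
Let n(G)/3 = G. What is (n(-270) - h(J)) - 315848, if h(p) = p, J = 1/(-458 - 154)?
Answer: -193794695/612 ≈ -3.1666e+5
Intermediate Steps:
n(G) = 3*G
J = -1/612 (J = 1/(-612) = -1/612 ≈ -0.0016340)
(n(-270) - h(J)) - 315848 = (3*(-270) - 1*(-1/612)) - 315848 = (-810 + 1/612) - 315848 = -495719/612 - 315848 = -193794695/612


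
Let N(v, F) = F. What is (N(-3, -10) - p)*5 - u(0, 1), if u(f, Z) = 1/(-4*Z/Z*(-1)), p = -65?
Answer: 1099/4 ≈ 274.75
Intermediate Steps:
u(f, Z) = 1/4 (u(f, Z) = 1/(-4*1*(-1)) = 1/(-4*(-1)) = 1/4)
(N(-3, -10) - p)*5 - u(0, 1) = (-10 - 1*(-65))*5 - 1*1/4 = (-10 + 65)*5 - 1/4 = 55*5 - 1/4 = 275 - 1/4 = 1099/4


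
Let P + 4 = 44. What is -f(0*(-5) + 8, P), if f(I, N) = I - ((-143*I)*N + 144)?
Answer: -45624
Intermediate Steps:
P = 40 (P = -4 + 44 = 40)
f(I, N) = -144 + I + 143*I*N (f(I, N) = I - (-143*I*N + 144) = I - (144 - 143*I*N) = I + (-144 + 143*I*N) = -144 + I + 143*I*N)
-f(0*(-5) + 8, P) = -(-144 + (0*(-5) + 8) + 143*(0*(-5) + 8)*40) = -(-144 + (0 + 8) + 143*(0 + 8)*40) = -(-144 + 8 + 143*8*40) = -(-144 + 8 + 45760) = -1*45624 = -45624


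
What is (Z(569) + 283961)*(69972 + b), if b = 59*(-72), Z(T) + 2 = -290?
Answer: 18643861356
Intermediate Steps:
Z(T) = -292 (Z(T) = -2 - 290 = -292)
b = -4248
(Z(569) + 283961)*(69972 + b) = (-292 + 283961)*(69972 - 4248) = 283669*65724 = 18643861356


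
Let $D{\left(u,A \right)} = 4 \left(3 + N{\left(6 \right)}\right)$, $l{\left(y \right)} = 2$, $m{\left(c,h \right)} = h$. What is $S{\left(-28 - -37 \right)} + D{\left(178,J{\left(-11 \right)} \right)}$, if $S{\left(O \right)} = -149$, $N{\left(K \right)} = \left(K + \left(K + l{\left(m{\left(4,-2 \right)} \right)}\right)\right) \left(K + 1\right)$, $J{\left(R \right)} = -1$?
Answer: $255$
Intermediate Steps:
$N{\left(K \right)} = \left(1 + K\right) \left(2 + 2 K\right)$ ($N{\left(K \right)} = \left(K + \left(K + 2\right)\right) \left(K + 1\right) = \left(K + \left(2 + K\right)\right) \left(1 + K\right) = \left(2 + 2 K\right) \left(1 + K\right) = \left(1 + K\right) \left(2 + 2 K\right)$)
$D{\left(u,A \right)} = 404$ ($D{\left(u,A \right)} = 4 \left(3 + \left(2 + 2 \cdot 6^{2} + 4 \cdot 6\right)\right) = 4 \left(3 + \left(2 + 2 \cdot 36 + 24\right)\right) = 4 \left(3 + \left(2 + 72 + 24\right)\right) = 4 \left(3 + 98\right) = 4 \cdot 101 = 404$)
$S{\left(-28 - -37 \right)} + D{\left(178,J{\left(-11 \right)} \right)} = -149 + 404 = 255$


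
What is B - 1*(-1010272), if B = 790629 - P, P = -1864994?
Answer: 3665895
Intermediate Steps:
B = 2655623 (B = 790629 - 1*(-1864994) = 790629 + 1864994 = 2655623)
B - 1*(-1010272) = 2655623 - 1*(-1010272) = 2655623 + 1010272 = 3665895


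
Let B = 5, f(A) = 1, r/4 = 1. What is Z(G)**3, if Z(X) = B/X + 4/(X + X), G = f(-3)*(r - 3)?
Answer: 343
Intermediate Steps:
r = 4 (r = 4*1 = 4)
G = 1 (G = 1*(4 - 3) = 1*1 = 1)
Z(X) = 7/X (Z(X) = 5/X + 4/(X + X) = 5/X + 4/((2*X)) = 5/X + 4*(1/(2*X)) = 5/X + 2/X = 7/X)
Z(G)**3 = (7/1)**3 = (7*1)**3 = 7**3 = 343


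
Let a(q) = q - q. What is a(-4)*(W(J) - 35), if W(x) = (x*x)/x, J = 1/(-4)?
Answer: 0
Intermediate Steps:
a(q) = 0
J = -1/4 ≈ -0.25000
W(x) = x (W(x) = x**2/x = x)
a(-4)*(W(J) - 35) = 0*(-1/4 - 35) = 0*(-141/4) = 0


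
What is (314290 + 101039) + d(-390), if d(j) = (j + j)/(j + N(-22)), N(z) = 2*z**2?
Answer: 120029691/289 ≈ 4.1533e+5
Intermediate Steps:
d(j) = 2*j/(968 + j) (d(j) = (j + j)/(j + 2*(-22)**2) = (2*j)/(j + 2*484) = (2*j)/(j + 968) = (2*j)/(968 + j) = 2*j/(968 + j))
(314290 + 101039) + d(-390) = (314290 + 101039) + 2*(-390)/(968 - 390) = 415329 + 2*(-390)/578 = 415329 + 2*(-390)*(1/578) = 415329 - 390/289 = 120029691/289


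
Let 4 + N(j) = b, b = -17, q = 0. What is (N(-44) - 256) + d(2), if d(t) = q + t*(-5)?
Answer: -287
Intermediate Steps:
d(t) = -5*t (d(t) = 0 + t*(-5) = 0 - 5*t = -5*t)
N(j) = -21 (N(j) = -4 - 17 = -21)
(N(-44) - 256) + d(2) = (-21 - 256) - 5*2 = -277 - 10 = -287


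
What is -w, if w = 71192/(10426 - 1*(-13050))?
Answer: -17798/5869 ≈ -3.0325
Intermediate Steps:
w = 17798/5869 (w = 71192/(10426 + 13050) = 71192/23476 = 71192*(1/23476) = 17798/5869 ≈ 3.0325)
-w = -1*17798/5869 = -17798/5869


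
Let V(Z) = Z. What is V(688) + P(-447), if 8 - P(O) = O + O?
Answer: 1590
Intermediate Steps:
P(O) = 8 - 2*O (P(O) = 8 - (O + O) = 8 - 2*O)
V(688) + P(-447) = 688 + (8 - 2*(-447)) = 688 + (8 + 894) = 688 + 902 = 1590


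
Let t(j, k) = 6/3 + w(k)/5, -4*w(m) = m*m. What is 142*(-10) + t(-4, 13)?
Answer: -28529/20 ≈ -1426.4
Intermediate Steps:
w(m) = -m²/4 (w(m) = -m*m/4 = -m²/4)
t(j, k) = 2 - k²/20 (t(j, k) = 6/3 - k²/4/5 = 6*(⅓) - k²/4*(⅕) = 2 - k²/20)
142*(-10) + t(-4, 13) = 142*(-10) + (2 - 1/20*13²) = -1420 + (2 - 1/20*169) = -1420 + (2 - 169/20) = -1420 - 129/20 = -28529/20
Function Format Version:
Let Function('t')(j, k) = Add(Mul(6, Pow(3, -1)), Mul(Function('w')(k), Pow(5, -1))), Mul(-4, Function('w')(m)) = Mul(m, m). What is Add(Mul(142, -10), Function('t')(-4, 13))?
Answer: Rational(-28529, 20) ≈ -1426.4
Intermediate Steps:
Function('w')(m) = Mul(Rational(-1, 4), Pow(m, 2)) (Function('w')(m) = Mul(Rational(-1, 4), Mul(m, m)) = Mul(Rational(-1, 4), Pow(m, 2)))
Function('t')(j, k) = Add(2, Mul(Rational(-1, 20), Pow(k, 2))) (Function('t')(j, k) = Add(Mul(6, Pow(3, -1)), Mul(Mul(Rational(-1, 4), Pow(k, 2)), Pow(5, -1))) = Add(Mul(6, Rational(1, 3)), Mul(Mul(Rational(-1, 4), Pow(k, 2)), Rational(1, 5))) = Add(2, Mul(Rational(-1, 20), Pow(k, 2))))
Add(Mul(142, -10), Function('t')(-4, 13)) = Add(Mul(142, -10), Add(2, Mul(Rational(-1, 20), Pow(13, 2)))) = Add(-1420, Add(2, Mul(Rational(-1, 20), 169))) = Add(-1420, Add(2, Rational(-169, 20))) = Add(-1420, Rational(-129, 20)) = Rational(-28529, 20)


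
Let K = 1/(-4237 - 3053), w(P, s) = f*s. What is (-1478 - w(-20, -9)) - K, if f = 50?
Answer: -7494119/7290 ≈ -1028.0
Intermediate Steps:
w(P, s) = 50*s
K = -1/7290 (K = 1/(-7290) = -1/7290 ≈ -0.00013717)
(-1478 - w(-20, -9)) - K = (-1478 - 50*(-9)) - 1*(-1/7290) = (-1478 - 1*(-450)) + 1/7290 = (-1478 + 450) + 1/7290 = -1028 + 1/7290 = -7494119/7290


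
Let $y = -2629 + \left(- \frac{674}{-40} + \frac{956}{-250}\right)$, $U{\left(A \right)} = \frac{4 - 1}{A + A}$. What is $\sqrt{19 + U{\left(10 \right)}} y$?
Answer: $- \frac{1307987 \sqrt{1915}}{5000} \approx -11448.0$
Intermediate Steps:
$U{\left(A \right)} = \frac{3}{2 A}$
$y = - \frac{1307987}{500}$ ($y = -2629 + \left(\left(-674\right) \left(- \frac{1}{40}\right) + 956 \left(- \frac{1}{250}\right)\right) = -2629 + \left(\frac{337}{20} - \frac{478}{125}\right) = -2629 + \frac{6513}{500} = - \frac{1307987}{500} \approx -2616.0$)
$\sqrt{19 + U{\left(10 \right)}} y = \sqrt{19 + \frac{3}{2 \cdot 10}} \left(- \frac{1307987}{500}\right) = \sqrt{19 + \frac{3}{2} \cdot \frac{1}{10}} \left(- \frac{1307987}{500}\right) = \sqrt{19 + \frac{3}{20}} \left(- \frac{1307987}{500}\right) = \sqrt{\frac{383}{20}} \left(- \frac{1307987}{500}\right) = \frac{\sqrt{1915}}{10} \left(- \frac{1307987}{500}\right) = - \frac{1307987 \sqrt{1915}}{5000}$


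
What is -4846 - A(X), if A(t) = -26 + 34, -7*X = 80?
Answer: -4854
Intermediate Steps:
X = -80/7 (X = -⅐*80 = -80/7 ≈ -11.429)
A(t) = 8
-4846 - A(X) = -4846 - 1*8 = -4846 - 8 = -4854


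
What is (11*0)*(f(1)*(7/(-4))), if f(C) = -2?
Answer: 0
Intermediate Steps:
(11*0)*(f(1)*(7/(-4))) = (11*0)*(-14/(-4)) = 0*(-14*(-1)/4) = 0*(-2*(-7/4)) = 0*(7/2) = 0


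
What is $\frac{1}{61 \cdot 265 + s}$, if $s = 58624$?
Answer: $\frac{1}{74789} \approx 1.3371 \cdot 10^{-5}$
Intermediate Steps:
$\frac{1}{61 \cdot 265 + s} = \frac{1}{61 \cdot 265 + 58624} = \frac{1}{16165 + 58624} = \frac{1}{74789}$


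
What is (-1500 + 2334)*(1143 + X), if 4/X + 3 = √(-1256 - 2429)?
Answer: 1760669910/1847 - 1668*I*√3685/1847 ≈ 9.5326e+5 - 54.821*I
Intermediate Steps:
X = 4/(-3 + I*√3685) (X = 4/(-3 + √(-1256 - 2429)) = 4/(-3 + √(-3685)) = 4/(-3 + I*√3685) ≈ -0.0032485 - 0.065733*I)
(-1500 + 2334)*(1143 + X) = (-1500 + 2334)*(1143 + (-6/1847 - 2*I*√3685/1847)) = 834*(2111115/1847 - 2*I*√3685/1847) = 1760669910/1847 - 1668*I*√3685/1847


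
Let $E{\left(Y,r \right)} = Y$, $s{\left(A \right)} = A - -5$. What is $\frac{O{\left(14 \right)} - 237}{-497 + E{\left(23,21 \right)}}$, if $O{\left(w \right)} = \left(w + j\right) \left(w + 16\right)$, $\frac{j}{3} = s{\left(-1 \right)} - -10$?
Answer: $- \frac{481}{158} \approx -3.0443$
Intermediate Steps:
$s{\left(A \right)} = 5 + A$ ($s{\left(A \right)} = A + 5 = 5 + A$)
$j = 42$ ($j = 3 \left(\left(5 - 1\right) - -10\right) = 3 \left(4 + 10\right) = 3 \cdot 14 = 42$)
$O{\left(w \right)} = \left(16 + w\right) \left(42 + w\right)$ ($O{\left(w \right)} = \left(w + 42\right) \left(w + 16\right) = \left(42 + w\right) \left(16 + w\right) = \left(16 + w\right) \left(42 + w\right)$)
$\frac{O{\left(14 \right)} - 237}{-497 + E{\left(23,21 \right)}} = \frac{\left(672 + 14^{2} + 58 \cdot 14\right) - 237}{-497 + 23} = \frac{\left(672 + 196 + 812\right) - 237}{-474} = \left(1680 - 237\right) \left(- \frac{1}{474}\right) = 1443 \left(- \frac{1}{474}\right) = - \frac{481}{158}$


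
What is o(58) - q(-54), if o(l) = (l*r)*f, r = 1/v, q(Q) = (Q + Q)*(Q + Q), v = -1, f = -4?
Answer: -11432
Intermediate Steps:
q(Q) = 4*Q² (q(Q) = (2*Q)*(2*Q) = 4*Q²)
r = -1 (r = 1/(-1) = -1)
o(l) = 4*l (o(l) = (l*(-1))*(-4) = -l*(-4) = 4*l)
o(58) - q(-54) = 4*58 - 4*(-54)² = 232 - 4*2916 = 232 - 1*11664 = 232 - 11664 = -11432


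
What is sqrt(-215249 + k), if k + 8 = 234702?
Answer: sqrt(19445) ≈ 139.45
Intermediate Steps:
k = 234694 (k = -8 + 234702 = 234694)
sqrt(-215249 + k) = sqrt(-215249 + 234694) = sqrt(19445)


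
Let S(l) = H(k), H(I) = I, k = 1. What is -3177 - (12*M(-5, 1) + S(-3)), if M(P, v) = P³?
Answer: -1678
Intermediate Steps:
S(l) = 1
-3177 - (12*M(-5, 1) + S(-3)) = -3177 - (12*(-5)³ + 1) = -3177 - (12*(-125) + 1) = -3177 - (-1500 + 1) = -3177 - 1*(-1499) = -3177 + 1499 = -1678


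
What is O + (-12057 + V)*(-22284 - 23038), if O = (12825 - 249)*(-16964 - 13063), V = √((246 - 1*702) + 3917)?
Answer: 168827802 - 45322*√3461 ≈ 1.6616e+8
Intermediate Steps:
V = √3461 (V = √((246 - 702) + 3917) = √(-456 + 3917) = √3461 ≈ 58.830)
O = -377619552 (O = 12576*(-30027) = -377619552)
O + (-12057 + V)*(-22284 - 23038) = -377619552 + (-12057 + √3461)*(-22284 - 23038) = -377619552 + (-12057 + √3461)*(-45322) = -377619552 + (546447354 - 45322*√3461) = 168827802 - 45322*√3461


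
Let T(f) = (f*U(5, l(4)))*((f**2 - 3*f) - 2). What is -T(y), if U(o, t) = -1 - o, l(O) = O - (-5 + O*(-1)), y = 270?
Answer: 116782560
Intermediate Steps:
l(O) = 5 + 2*O (l(O) = O - (-5 - O) = O + (5 + O) = 5 + 2*O)
T(f) = -6*f*(-2 + f**2 - 3*f) (T(f) = (f*(-1 - 1*5))*((f**2 - 3*f) - 2) = (f*(-1 - 5))*(-2 + f**2 - 3*f) = (f*(-6))*(-2 + f**2 - 3*f) = (-6*f)*(-2 + f**2 - 3*f) = -6*f*(-2 + f**2 - 3*f))
-T(y) = -6*270*(2 - 1*270**2 + 3*270) = -6*270*(2 - 1*72900 + 810) = -6*270*(2 - 72900 + 810) = -6*270*(-72088) = -1*(-116782560) = 116782560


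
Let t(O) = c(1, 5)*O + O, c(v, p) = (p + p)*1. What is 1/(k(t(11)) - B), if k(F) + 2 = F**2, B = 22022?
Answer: -1/7383 ≈ -0.00013545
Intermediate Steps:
c(v, p) = 2*p (c(v, p) = (2*p)*1 = 2*p)
t(O) = 11*O (t(O) = (2*5)*O + O = 10*O + O = 11*O)
k(F) = -2 + F**2
1/(k(t(11)) - B) = 1/((-2 + (11*11)**2) - 1*22022) = 1/((-2 + 121**2) - 22022) = 1/((-2 + 14641) - 22022) = 1/(14639 - 22022) = 1/(-7383) = -1/7383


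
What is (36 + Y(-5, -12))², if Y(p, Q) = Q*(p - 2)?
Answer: 14400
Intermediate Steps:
Y(p, Q) = Q*(-2 + p)
(36 + Y(-5, -12))² = (36 - 12*(-2 - 5))² = (36 - 12*(-7))² = (36 + 84)² = 120² = 14400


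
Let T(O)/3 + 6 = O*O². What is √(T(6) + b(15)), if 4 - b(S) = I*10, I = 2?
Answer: √614 ≈ 24.779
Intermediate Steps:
T(O) = -18 + 3*O³ (T(O) = -18 + 3*(O*O²) = -18 + 3*O³)
b(S) = -16 (b(S) = 4 - 2*10 = 4 - 1*20 = 4 - 20 = -16)
√(T(6) + b(15)) = √((-18 + 3*6³) - 16) = √((-18 + 3*216) - 16) = √((-18 + 648) - 16) = √(630 - 16) = √614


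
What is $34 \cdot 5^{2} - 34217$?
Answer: $-33367$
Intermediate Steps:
$34 \cdot 5^{2} - 34217 = 34 \cdot 25 - 34217 = 850 - 34217 = -33367$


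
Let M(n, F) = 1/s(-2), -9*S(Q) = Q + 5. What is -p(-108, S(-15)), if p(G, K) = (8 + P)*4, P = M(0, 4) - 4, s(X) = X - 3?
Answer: -76/5 ≈ -15.200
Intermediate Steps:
S(Q) = -5/9 - Q/9 (S(Q) = -(Q + 5)/9 = -(5 + Q)/9 = -5/9 - Q/9)
s(X) = -3 + X
M(n, F) = -⅕ (M(n, F) = 1/(-3 - 2) = 1/(-5) = -⅕)
P = -21/5 (P = -⅕ - 4 = -21/5 ≈ -4.2000)
p(G, K) = 76/5 (p(G, K) = (8 - 21/5)*4 = (19/5)*4 = 76/5)
-p(-108, S(-15)) = -1*76/5 = -76/5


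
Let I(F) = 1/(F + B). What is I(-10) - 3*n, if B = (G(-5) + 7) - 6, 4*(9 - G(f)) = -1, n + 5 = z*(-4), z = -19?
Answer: -209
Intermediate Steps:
n = 71 (n = -5 - 19*(-4) = -5 + 76 = 71)
G(f) = 37/4 (G(f) = 9 - ¼*(-1) = 9 + ¼ = 37/4)
B = 41/4 (B = (37/4 + 7) - 6 = 65/4 - 6 = 41/4 ≈ 10.250)
I(F) = 1/(41/4 + F) (I(F) = 1/(F + 41/4) = 1/(41/4 + F))
I(-10) - 3*n = 4/(41 + 4*(-10)) - 3*71 = 4/(41 - 40) - 1*213 = 4/1 - 213 = 4*1 - 213 = 4 - 213 = -209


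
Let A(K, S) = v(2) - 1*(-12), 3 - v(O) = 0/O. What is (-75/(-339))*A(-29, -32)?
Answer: 375/113 ≈ 3.3186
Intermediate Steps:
v(O) = 3 (v(O) = 3 - 0/O = 3 - 1*0 = 3 + 0 = 3)
A(K, S) = 15 (A(K, S) = 3 - 1*(-12) = 3 + 12 = 15)
(-75/(-339))*A(-29, -32) = -75/(-339)*15 = -75*(-1/339)*15 = (25/113)*15 = 375/113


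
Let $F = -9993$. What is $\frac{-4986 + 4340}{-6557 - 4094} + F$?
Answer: $- \frac{106434797}{10651} \approx -9992.9$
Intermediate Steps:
$\frac{-4986 + 4340}{-6557 - 4094} + F = \frac{-4986 + 4340}{-6557 - 4094} - 9993 = - \frac{646}{-10651} - 9993 = \left(-646\right) \left(- \frac{1}{10651}\right) - 9993 = \frac{646}{10651} - 9993 = - \frac{106434797}{10651}$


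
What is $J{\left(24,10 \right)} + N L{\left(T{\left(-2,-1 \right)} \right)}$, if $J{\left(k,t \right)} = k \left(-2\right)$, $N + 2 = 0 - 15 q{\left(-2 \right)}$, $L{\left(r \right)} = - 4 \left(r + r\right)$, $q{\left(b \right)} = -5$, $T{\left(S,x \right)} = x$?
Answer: $536$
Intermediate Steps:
$L{\left(r \right)} = - 8 r$ ($L{\left(r \right)} = - 4 \cdot 2 r = - 8 r$)
$N = 73$ ($N = -2 + \left(0 - -75\right) = -2 + \left(0 + 75\right) = -2 + 75 = 73$)
$J{\left(k,t \right)} = - 2 k$
$J{\left(24,10 \right)} + N L{\left(T{\left(-2,-1 \right)} \right)} = \left(-2\right) 24 + 73 \left(\left(-8\right) \left(-1\right)\right) = -48 + 73 \cdot 8 = -48 + 584 = 536$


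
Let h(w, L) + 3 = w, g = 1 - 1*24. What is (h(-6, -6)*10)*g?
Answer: 2070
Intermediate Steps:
g = -23 (g = 1 - 24 = -23)
h(w, L) = -3 + w
(h(-6, -6)*10)*g = ((-3 - 6)*10)*(-23) = -9*10*(-23) = -90*(-23) = 2070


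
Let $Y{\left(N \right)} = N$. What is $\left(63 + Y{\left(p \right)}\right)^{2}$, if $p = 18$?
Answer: $6561$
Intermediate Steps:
$\left(63 + Y{\left(p \right)}\right)^{2} = \left(63 + 18\right)^{2} = 81^{2} = 6561$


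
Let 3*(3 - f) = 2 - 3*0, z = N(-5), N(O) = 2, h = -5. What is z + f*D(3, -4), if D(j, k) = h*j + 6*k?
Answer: -89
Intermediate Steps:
D(j, k) = -5*j + 6*k
z = 2
f = 7/3 (f = 3 - (2 - 3*0)/3 = 3 - (2 + 0)/3 = 3 - ⅓*2 = 3 - ⅔ = 7/3 ≈ 2.3333)
z + f*D(3, -4) = 2 + 7*(-5*3 + 6*(-4))/3 = 2 + 7*(-15 - 24)/3 = 2 + (7/3)*(-39) = 2 - 91 = -89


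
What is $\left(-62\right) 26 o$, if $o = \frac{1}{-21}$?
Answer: $\frac{1612}{21} \approx 76.762$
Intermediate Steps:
$o = - \frac{1}{21} \approx -0.047619$
$\left(-62\right) 26 o = \left(-62\right) 26 \left(- \frac{1}{21}\right) = \left(-1612\right) \left(- \frac{1}{21}\right) = \frac{1612}{21}$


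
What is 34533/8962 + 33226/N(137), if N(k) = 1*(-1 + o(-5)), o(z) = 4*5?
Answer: 298427539/170278 ≈ 1752.6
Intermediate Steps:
o(z) = 20
N(k) = 19 (N(k) = 1*(-1 + 20) = 1*19 = 19)
34533/8962 + 33226/N(137) = 34533/8962 + 33226/19 = 298427539/170278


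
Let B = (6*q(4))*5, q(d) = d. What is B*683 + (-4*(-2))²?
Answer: 82024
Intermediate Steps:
B = 120 (B = (6*4)*5 = 24*5 = 120)
B*683 + (-4*(-2))² = 120*683 + (-4*(-2))² = 81960 + 8² = 81960 + 64 = 82024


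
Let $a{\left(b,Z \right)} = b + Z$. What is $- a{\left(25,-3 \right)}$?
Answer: $-22$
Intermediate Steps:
$a{\left(b,Z \right)} = Z + b$
$- a{\left(25,-3 \right)} = - (-3 + 25) = \left(-1\right) 22 = -22$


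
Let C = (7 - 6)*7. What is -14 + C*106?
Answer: 728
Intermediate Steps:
C = 7 (C = 1*7 = 7)
-14 + C*106 = -14 + 7*106 = -14 + 742 = 728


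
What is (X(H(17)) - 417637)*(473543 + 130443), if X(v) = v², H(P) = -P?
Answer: -252072349128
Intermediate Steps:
(X(H(17)) - 417637)*(473543 + 130443) = ((-1*17)² - 417637)*(473543 + 130443) = ((-17)² - 417637)*603986 = (289 - 417637)*603986 = -417348*603986 = -252072349128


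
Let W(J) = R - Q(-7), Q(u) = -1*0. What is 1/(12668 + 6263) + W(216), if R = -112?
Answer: -2120271/18931 ≈ -112.00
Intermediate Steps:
Q(u) = 0
W(J) = -112 (W(J) = -112 - 1*0 = -112 + 0 = -112)
1/(12668 + 6263) + W(216) = 1/(12668 + 6263) - 112 = 1/18931 - 112 = -2120271/18931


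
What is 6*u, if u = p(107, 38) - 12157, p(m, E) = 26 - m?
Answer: -73428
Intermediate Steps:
u = -12238 (u = (26 - 1*107) - 12157 = (26 - 107) - 12157 = -81 - 12157 = -12238)
6*u = 6*(-12238) = -73428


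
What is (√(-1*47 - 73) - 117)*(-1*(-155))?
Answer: -18135 + 310*I*√30 ≈ -18135.0 + 1697.9*I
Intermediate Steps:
(√(-1*47 - 73) - 117)*(-1*(-155)) = (√(-47 - 73) - 117)*155 = (√(-120) - 117)*155 = (2*I*√30 - 117)*155 = (-117 + 2*I*√30)*155 = -18135 + 310*I*√30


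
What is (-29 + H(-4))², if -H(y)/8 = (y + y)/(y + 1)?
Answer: 22801/9 ≈ 2533.4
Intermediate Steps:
H(y) = -16*y/(1 + y) (H(y) = -8*(y + y)/(y + 1) = -8*2*y/(1 + y) = -16*y/(1 + y))
(-29 + H(-4))² = (-29 - 16*(-4)/(1 - 4))² = (-29 - 16*(-4)/(-3))² = (-29 - 16*(-4)*(-⅓))² = (-29 - 64/3)² = (-151/3)² = 22801/9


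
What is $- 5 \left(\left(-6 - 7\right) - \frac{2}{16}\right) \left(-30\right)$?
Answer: $- \frac{7875}{4} \approx -1968.8$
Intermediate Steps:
$- 5 \left(\left(-6 - 7\right) - \frac{2}{16}\right) \left(-30\right) = - 5 \left(-13 - \frac{1}{8}\right) \left(-30\right) = \left(-5\right) \left(- \frac{105}{8}\right) \left(-30\right) = \frac{525}{8} \left(-30\right) = - \frac{7875}{4}$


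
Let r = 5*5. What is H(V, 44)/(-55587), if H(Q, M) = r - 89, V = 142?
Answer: 64/55587 ≈ 0.0011513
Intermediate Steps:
r = 25
H(Q, M) = -64 (H(Q, M) = 25 - 89 = -64)
H(V, 44)/(-55587) = -64/(-55587) = -64*(-1/55587) = 64/55587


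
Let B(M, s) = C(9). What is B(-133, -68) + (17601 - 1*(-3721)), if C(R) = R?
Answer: 21331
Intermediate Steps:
B(M, s) = 9
B(-133, -68) + (17601 - 1*(-3721)) = 9 + (17601 - 1*(-3721)) = 9 + (17601 + 3721) = 9 + 21322 = 21331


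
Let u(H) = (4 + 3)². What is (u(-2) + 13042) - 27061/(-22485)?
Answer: 294378196/22485 ≈ 13092.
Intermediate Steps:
u(H) = 49 (u(H) = 7² = 49)
(u(-2) + 13042) - 27061/(-22485) = (49 + 13042) - 27061/(-22485) = 13091 - 27061*(-1/22485) = 13091 + 27061/22485 = 294378196/22485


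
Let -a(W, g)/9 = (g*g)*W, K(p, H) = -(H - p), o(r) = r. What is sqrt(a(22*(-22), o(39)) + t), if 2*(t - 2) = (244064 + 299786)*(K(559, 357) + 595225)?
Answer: sqrt(161918112453) ≈ 4.0239e+5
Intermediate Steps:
K(p, H) = p - H
a(W, g) = -9*W*g**2 (a(W, g) = -9*g*g*W = -9*g**2*W = -9*W*g**2)
t = 161911486977 (t = 2 + ((244064 + 299786)*((559 - 1*357) + 595225))/2 = 2 + (543850*((559 - 357) + 595225))/2 = 2 + (543850*(202 + 595225))/2 = 2 + (543850*595427)/2 = 2 + (1/2)*323822973950 = 2 + 161911486975 = 161911486977)
sqrt(a(22*(-22), o(39)) + t) = sqrt(-9*22*(-22)*39**2 + 161911486977) = sqrt(-9*(-484)*1521 + 161911486977) = sqrt(6625476 + 161911486977) = sqrt(161918112453)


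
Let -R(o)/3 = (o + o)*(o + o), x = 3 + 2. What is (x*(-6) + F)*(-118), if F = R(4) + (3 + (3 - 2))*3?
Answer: 24780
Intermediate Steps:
x = 5
R(o) = -12*o**2 (R(o) = -3*(o + o)*(o + o) = -3*2*o*2*o = -12*o**2)
F = -180 (F = -12*4**2 + (3 + (3 - 2))*3 = -12*16 + (3 + 1)*3 = -192 + 4*3 = -192 + 12 = -180)
(x*(-6) + F)*(-118) = (5*(-6) - 180)*(-118) = (-30 - 180)*(-118) = -210*(-118) = 24780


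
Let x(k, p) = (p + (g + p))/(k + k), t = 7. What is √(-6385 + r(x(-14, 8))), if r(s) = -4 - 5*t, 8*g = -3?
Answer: 2*I*√1606 ≈ 80.15*I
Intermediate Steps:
g = -3/8 (g = (⅛)*(-3) = -3/8 ≈ -0.37500)
x(k, p) = (-3/8 + 2*p)/(2*k) (x(k, p) = (p + (-3/8 + p))/(k + k) = (-3/8 + 2*p)/((2*k)) = (-3/8 + 2*p)*(1/(2*k)) = (-3/8 + 2*p)/(2*k))
r(s) = -39 (r(s) = -4 - 5*7 = -4 - 35 = -39)
√(-6385 + r(x(-14, 8))) = √(-6385 - 39) = √(-6424) = 2*I*√1606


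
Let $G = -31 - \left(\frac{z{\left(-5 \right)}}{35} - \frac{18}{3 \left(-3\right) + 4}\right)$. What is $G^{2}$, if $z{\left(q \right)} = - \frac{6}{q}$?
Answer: $\frac{36735721}{30625} \approx 1199.5$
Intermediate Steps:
$G = - \frac{6061}{175}$ ($G = -31 - \left(\frac{\left(-6\right) \frac{1}{-5}}{35} - \frac{18}{3 \left(-3\right) + 4}\right) = -31 - \left(\left(-6\right) \left(- \frac{1}{5}\right) \frac{1}{35} - \frac{18}{-9 + 4}\right) = -31 - \left(\frac{6}{5} \cdot \frac{1}{35} - \frac{18}{-5}\right) = -31 - \left(\frac{6}{175} - - \frac{18}{5}\right) = -31 - \left(\frac{6}{175} + \frac{18}{5}\right) = -31 - \frac{636}{175} = - \frac{6061}{175} \approx -34.634$)
$G^{2} = \left(- \frac{6061}{175}\right)^{2} = \frac{36735721}{30625}$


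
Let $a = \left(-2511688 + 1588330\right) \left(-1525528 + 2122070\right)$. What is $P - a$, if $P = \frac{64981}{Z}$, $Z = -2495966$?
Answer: $\frac{1374832554835637795}{2495966} \approx 5.5082 \cdot 10^{11}$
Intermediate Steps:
$a = -550821828036$ ($a = \left(-923358\right) 596542 = -550821828036$)
$P = - \frac{64981}{2495966}$ ($P = \frac{64981}{-2495966} = 64981 \left(- \frac{1}{2495966}\right) = - \frac{64981}{2495966} \approx -0.026034$)
$P - a = - \frac{64981}{2495966} - -550821828036 = - \frac{64981}{2495966} + 550821828036 = \frac{1374832554835637795}{2495966}$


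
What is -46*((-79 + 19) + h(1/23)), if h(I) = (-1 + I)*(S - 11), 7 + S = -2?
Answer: 1880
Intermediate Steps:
S = -9 (S = -7 - 2 = -9)
h(I) = 20 - 20*I (h(I) = (-1 + I)*(-9 - 11) = (-1 + I)*(-20) = 20 - 20*I)
-46*((-79 + 19) + h(1/23)) = -46*((-79 + 19) + (20 - 20/23)) = -46*(-60 + (20 - 20/23)) = -46*(-60 + 440/23) = -46*(-940/23) = 1880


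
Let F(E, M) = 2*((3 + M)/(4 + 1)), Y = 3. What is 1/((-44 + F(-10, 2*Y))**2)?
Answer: 25/40804 ≈ 0.00061269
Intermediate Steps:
F(E, M) = 6/5 + 2*M/5 (F(E, M) = 2*((3 + M)/5) = 2*((3 + M)*(1/5)) = 2*(3/5 + M/5) = 6/5 + 2*M/5)
1/((-44 + F(-10, 2*Y))**2) = 1/((-44 + (6/5 + 2*(2*3)/5))**2) = 1/((-44 + (6/5 + (2/5)*6))**2) = 1/((-44 + (6/5 + 12/5))**2) = 1/((-44 + 18/5)**2) = 1/((-202/5)**2) = 1/(40804/25) = 25/40804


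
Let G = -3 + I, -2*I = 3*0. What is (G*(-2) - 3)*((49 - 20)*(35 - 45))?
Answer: -870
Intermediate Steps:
I = 0 (I = -3*0/2 = -½*0 = 0)
G = -3 (G = -3 + 0 = -3)
(G*(-2) - 3)*((49 - 20)*(35 - 45)) = (-3*(-2) - 3)*((49 - 20)*(35 - 45)) = (6 - 3)*(29*(-10)) = 3*(-290) = -870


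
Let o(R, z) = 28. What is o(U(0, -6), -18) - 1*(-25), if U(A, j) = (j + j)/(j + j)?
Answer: 53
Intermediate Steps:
U(A, j) = 1 (U(A, j) = (2*j)/((2*j)) = (2*j)*(1/(2*j)) = 1)
o(U(0, -6), -18) - 1*(-25) = 28 - 1*(-25) = 28 + 25 = 53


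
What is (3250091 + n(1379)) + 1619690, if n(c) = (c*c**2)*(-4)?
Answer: -10484581975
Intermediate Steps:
n(c) = -4*c**3 (n(c) = c**3*(-4) = -4*c**3)
(3250091 + n(1379)) + 1619690 = (3250091 - 4*1379**3) + 1619690 = (3250091 - 4*2622362939) + 1619690 = (3250091 - 10489451756) + 1619690 = -10486201665 + 1619690 = -10484581975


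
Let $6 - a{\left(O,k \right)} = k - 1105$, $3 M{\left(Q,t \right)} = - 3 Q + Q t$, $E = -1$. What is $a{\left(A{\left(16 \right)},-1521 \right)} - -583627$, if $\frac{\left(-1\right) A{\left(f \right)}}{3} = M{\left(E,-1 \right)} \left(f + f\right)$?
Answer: $586259$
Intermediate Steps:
$M{\left(Q,t \right)} = - Q + \frac{Q t}{3}$ ($M{\left(Q,t \right)} = \frac{- 3 Q + Q t}{3} = - Q + \frac{Q t}{3}$)
$A{\left(f \right)} = - 8 f$ ($A{\left(f \right)} = - 3 \cdot \frac{1}{3} \left(-1\right) \left(-3 - 1\right) \left(f + f\right) = - 3 \cdot \frac{1}{3} \left(-1\right) \left(-4\right) 2 f = - 3 \frac{4 \cdot 2 f}{3} = - 3 \frac{8 f}{3} = - 8 f$)
$a{\left(O,k \right)} = 1111 - k$ ($a{\left(O,k \right)} = 6 - \left(k - 1105\right) = 6 - \left(-1105 + k\right) = 1111 - k$)
$a{\left(A{\left(16 \right)},-1521 \right)} - -583627 = \left(1111 - -1521\right) - -583627 = \left(1111 + 1521\right) + 583627 = 2632 + 583627 = 586259$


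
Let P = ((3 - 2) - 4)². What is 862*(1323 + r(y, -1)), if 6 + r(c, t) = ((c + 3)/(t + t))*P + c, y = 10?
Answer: 1093447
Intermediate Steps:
P = 9 (P = (1 - 4)² = (-3)² = 9)
r(c, t) = -6 + c + 9*(3 + c)/(2*t) (r(c, t) = -6 + (((c + 3)/(t + t))*9 + c) = -6 + (((3 + c)/((2*t)))*9 + c) = -6 + (((3 + c)*(1/(2*t)))*9 + c) = -6 + (((3 + c)/(2*t))*9 + c) = -6 + (9*(3 + c)/(2*t) + c) = -6 + (c + 9*(3 + c)/(2*t)) = -6 + c + 9*(3 + c)/(2*t))
862*(1323 + r(y, -1)) = 862*(1323 + (½)*(27 + 9*10 + 2*(-1)*(-6 + 10))/(-1)) = 862*(1323 + (½)*(-1)*(27 + 90 + 2*(-1)*4)) = 862*(1323 + (½)*(-1)*(27 + 90 - 8)) = 862*(1323 + (½)*(-1)*109) = 862*(1323 - 109/2) = 862*(2537/2) = 1093447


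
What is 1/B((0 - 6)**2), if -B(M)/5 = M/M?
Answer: -1/5 ≈ -0.20000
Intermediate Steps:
B(M) = -5 (B(M) = -5*M/M = -5*1 = -5)
1/B((0 - 6)**2) = 1/(-5) = -1/5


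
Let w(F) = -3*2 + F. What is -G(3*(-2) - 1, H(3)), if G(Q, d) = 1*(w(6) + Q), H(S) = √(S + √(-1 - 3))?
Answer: 7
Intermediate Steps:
w(F) = -6 + F
H(S) = √(S + 2*I) (H(S) = √(S + √(-4)) = √(S + 2*I))
G(Q, d) = Q (G(Q, d) = 1*((-6 + 6) + Q) = 1*(0 + Q) = 1*Q = Q)
-G(3*(-2) - 1, H(3)) = -(3*(-2) - 1) = -(-6 - 1) = -1*(-7) = 7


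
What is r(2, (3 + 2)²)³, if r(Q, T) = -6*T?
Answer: -3375000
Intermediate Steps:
r(2, (3 + 2)²)³ = (-6*(3 + 2)²)³ = (-6*5²)³ = (-6*25)³ = (-150)³ = -3375000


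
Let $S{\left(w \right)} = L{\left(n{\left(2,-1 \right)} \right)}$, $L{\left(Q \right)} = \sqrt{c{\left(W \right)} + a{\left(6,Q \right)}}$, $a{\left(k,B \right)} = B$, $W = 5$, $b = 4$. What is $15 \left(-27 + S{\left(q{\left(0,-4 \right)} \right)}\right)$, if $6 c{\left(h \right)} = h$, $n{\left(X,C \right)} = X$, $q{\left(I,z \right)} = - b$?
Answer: $-405 + \frac{5 \sqrt{102}}{2} \approx -379.75$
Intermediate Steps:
$q{\left(I,z \right)} = -4$ ($q{\left(I,z \right)} = \left(-1\right) 4 = -4$)
$c{\left(h \right)} = \frac{h}{6}$
$L{\left(Q \right)} = \sqrt{\frac{5}{6} + Q}$ ($L{\left(Q \right)} = \sqrt{\frac{1}{6} \cdot 5 + Q} = \sqrt{\frac{5}{6} + Q}$)
$S{\left(w \right)} = \frac{\sqrt{102}}{6}$ ($S{\left(w \right)} = \frac{\sqrt{30 + 36 \cdot 2}}{6} = \frac{\sqrt{30 + 72}}{6} = \frac{\sqrt{102}}{6}$)
$15 \left(-27 + S{\left(q{\left(0,-4 \right)} \right)}\right) = 15 \left(-27 + \frac{\sqrt{102}}{6}\right) = -405 + \frac{5 \sqrt{102}}{2}$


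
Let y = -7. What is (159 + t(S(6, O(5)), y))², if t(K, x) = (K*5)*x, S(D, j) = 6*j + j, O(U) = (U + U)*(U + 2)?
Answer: 288694081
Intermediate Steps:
O(U) = 2*U*(2 + U) (O(U) = (2*U)*(2 + U) = 2*U*(2 + U))
S(D, j) = 7*j
t(K, x) = 5*K*x (t(K, x) = (5*K)*x = 5*K*x)
(159 + t(S(6, O(5)), y))² = (159 + 5*(7*(2*5*(2 + 5)))*(-7))² = (159 + 5*(7*(2*5*7))*(-7))² = (159 + 5*(7*70)*(-7))² = (159 + 5*490*(-7))² = (159 - 17150)² = (-16991)² = 288694081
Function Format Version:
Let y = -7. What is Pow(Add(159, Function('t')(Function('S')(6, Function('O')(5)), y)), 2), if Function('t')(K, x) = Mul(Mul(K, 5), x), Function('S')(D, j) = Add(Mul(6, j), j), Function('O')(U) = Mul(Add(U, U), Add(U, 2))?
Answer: 288694081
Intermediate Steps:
Function('O')(U) = Mul(2, U, Add(2, U)) (Function('O')(U) = Mul(Mul(2, U), Add(2, U)) = Mul(2, U, Add(2, U)))
Function('S')(D, j) = Mul(7, j)
Function('t')(K, x) = Mul(5, K, x) (Function('t')(K, x) = Mul(Mul(5, K), x) = Mul(5, K, x))
Pow(Add(159, Function('t')(Function('S')(6, Function('O')(5)), y)), 2) = Pow(Add(159, Mul(5, Mul(7, Mul(2, 5, Add(2, 5))), -7)), 2) = Pow(Add(159, Mul(5, Mul(7, Mul(2, 5, 7)), -7)), 2) = Pow(Add(159, Mul(5, Mul(7, 70), -7)), 2) = Pow(Add(159, Mul(5, 490, -7)), 2) = Pow(Add(159, -17150), 2) = Pow(-16991, 2) = 288694081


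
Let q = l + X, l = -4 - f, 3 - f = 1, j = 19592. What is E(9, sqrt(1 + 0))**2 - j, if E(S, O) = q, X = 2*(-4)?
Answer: -19396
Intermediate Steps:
f = 2 (f = 3 - 1*1 = 3 - 1 = 2)
l = -6 (l = -4 - 1*2 = -4 - 2 = -6)
X = -8
q = -14 (q = -6 - 8 = -14)
E(S, O) = -14
E(9, sqrt(1 + 0))**2 - j = (-14)**2 - 1*19592 = 196 - 19592 = -19396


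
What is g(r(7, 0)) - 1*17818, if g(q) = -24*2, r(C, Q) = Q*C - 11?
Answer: -17866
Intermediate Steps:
r(C, Q) = -11 + C*Q (r(C, Q) = C*Q - 11 = -11 + C*Q)
g(q) = -48
g(r(7, 0)) - 1*17818 = -48 - 1*17818 = -48 - 17818 = -17866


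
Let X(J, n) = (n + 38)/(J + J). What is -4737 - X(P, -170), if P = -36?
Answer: -28433/6 ≈ -4738.8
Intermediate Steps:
X(J, n) = (38 + n)/(2*J) (X(J, n) = (38 + n)/((2*J)) = (38 + n)*(1/(2*J)) = (38 + n)/(2*J))
-4737 - X(P, -170) = -4737 - (38 - 170)/(2*(-36)) = -4737 - (-1)*(-132)/(2*36) = -4737 - 1*11/6 = -4737 - 11/6 = -28433/6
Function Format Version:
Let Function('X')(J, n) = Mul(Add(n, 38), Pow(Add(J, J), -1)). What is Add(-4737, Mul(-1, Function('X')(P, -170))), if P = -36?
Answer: Rational(-28433, 6) ≈ -4738.8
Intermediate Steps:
Function('X')(J, n) = Mul(Rational(1, 2), Pow(J, -1), Add(38, n)) (Function('X')(J, n) = Mul(Add(38, n), Pow(Mul(2, J), -1)) = Mul(Add(38, n), Mul(Rational(1, 2), Pow(J, -1))) = Mul(Rational(1, 2), Pow(J, -1), Add(38, n)))
Add(-4737, Mul(-1, Function('X')(P, -170))) = Add(-4737, Mul(-1, Mul(Rational(1, 2), Pow(-36, -1), Add(38, -170)))) = Add(-4737, Mul(-1, Mul(Rational(1, 2), Rational(-1, 36), -132))) = Add(-4737, Mul(-1, Rational(11, 6))) = Add(-4737, Rational(-11, 6)) = Rational(-28433, 6)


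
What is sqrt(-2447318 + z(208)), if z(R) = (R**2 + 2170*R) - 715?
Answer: I*sqrt(1953409) ≈ 1397.6*I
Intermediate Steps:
z(R) = -715 + R**2 + 2170*R
sqrt(-2447318 + z(208)) = sqrt(-2447318 + (-715 + 208**2 + 2170*208)) = sqrt(-2447318 + (-715 + 43264 + 451360)) = sqrt(-2447318 + 493909) = sqrt(-1953409) = I*sqrt(1953409)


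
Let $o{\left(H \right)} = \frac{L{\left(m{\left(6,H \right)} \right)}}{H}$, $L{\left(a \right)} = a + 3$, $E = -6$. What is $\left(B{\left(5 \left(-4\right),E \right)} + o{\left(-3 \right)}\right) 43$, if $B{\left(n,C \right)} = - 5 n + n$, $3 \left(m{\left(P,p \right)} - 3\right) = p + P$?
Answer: $\frac{10019}{3} \approx 3339.7$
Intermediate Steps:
$m{\left(P,p \right)} = 3 + \frac{P}{3} + \frac{p}{3}$ ($m{\left(P,p \right)} = 3 + \frac{p + P}{3} = 3 + \frac{P + p}{3} = 3 + \left(\frac{P}{3} + \frac{p}{3}\right) = 3 + \frac{P}{3} + \frac{p}{3}$)
$L{\left(a \right)} = 3 + a$
$B{\left(n,C \right)} = - 4 n$
$o{\left(H \right)} = \frac{8 + \frac{H}{3}}{H}$ ($o{\left(H \right)} = \frac{3 + \left(3 + \frac{1}{3} \cdot 6 + \frac{H}{3}\right)}{H} = \frac{3 + \left(3 + 2 + \frac{H}{3}\right)}{H} = \frac{3 + \left(5 + \frac{H}{3}\right)}{H} = \frac{8 + \frac{H}{3}}{H}$)
$\left(B{\left(5 \left(-4\right),E \right)} + o{\left(-3 \right)}\right) 43 = \left(- 4 \cdot 5 \left(-4\right) + \frac{24 - 3}{3 \left(-3\right)}\right) 43 = \left(\left(-4\right) \left(-20\right) + \frac{1}{3} \left(- \frac{1}{3}\right) 21\right) 43 = \left(80 - \frac{7}{3}\right) 43 = \frac{233}{3} \cdot 43 = \frac{10019}{3}$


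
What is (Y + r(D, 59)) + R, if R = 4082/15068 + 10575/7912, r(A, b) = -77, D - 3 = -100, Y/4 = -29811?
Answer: -3556255311563/29804504 ≈ -1.1932e+5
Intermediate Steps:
Y = -119244 (Y = 4*(-29811) = -119244)
D = -97 (D = 3 - 100 = -97)
R = 47910221/29804504 (R = 4082*(1/15068) + 10575*(1/7912) = 2041/7534 + 10575/7912 = 47910221/29804504 ≈ 1.6075)
(Y + r(D, 59)) + R = (-119244 - 77) + 47910221/29804504 = -119321 + 47910221/29804504 = -3556255311563/29804504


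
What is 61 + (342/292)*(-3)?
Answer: 8393/146 ≈ 57.486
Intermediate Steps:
61 + (342/292)*(-3) = 61 + (342*(1/292))*(-3) = 61 + (171/146)*(-3) = 61 - 513/146 = 8393/146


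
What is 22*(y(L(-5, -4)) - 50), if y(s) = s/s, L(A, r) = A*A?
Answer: -1078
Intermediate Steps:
L(A, r) = A**2
y(s) = 1
22*(y(L(-5, -4)) - 50) = 22*(1 - 50) = 22*(-49) = -1078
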